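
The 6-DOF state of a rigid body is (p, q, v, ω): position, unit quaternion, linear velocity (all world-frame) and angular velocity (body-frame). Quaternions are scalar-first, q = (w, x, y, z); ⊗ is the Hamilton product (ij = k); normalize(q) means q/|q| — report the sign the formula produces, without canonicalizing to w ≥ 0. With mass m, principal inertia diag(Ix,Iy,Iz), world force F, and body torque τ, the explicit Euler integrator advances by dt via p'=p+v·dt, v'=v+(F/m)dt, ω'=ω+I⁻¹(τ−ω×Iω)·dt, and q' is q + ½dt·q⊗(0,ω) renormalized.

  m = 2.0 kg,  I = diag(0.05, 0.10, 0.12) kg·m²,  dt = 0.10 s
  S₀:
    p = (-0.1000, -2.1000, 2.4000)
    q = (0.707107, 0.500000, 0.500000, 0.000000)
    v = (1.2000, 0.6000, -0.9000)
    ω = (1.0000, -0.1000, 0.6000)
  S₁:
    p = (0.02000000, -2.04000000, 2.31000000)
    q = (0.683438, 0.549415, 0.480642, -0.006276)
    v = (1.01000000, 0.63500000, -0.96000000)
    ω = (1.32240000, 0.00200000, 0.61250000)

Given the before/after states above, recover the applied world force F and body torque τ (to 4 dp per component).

velocity change Δv = (-0.19000000, 0.03500000, -0.06000000)
F = m·Δv/dt = (-3.8000, 0.7000, -1.2000)
ω₁ − ω₀ = (0.32240000, 0.10200000, 0.01250000)
τ = I·(Δω/dt) + ω₀×(Iω₀) = (0.1600, 0.0600, 0.0100)

F = (-3.8000, 0.7000, -1.2000)
τ = (0.1600, 0.0600, 0.0100)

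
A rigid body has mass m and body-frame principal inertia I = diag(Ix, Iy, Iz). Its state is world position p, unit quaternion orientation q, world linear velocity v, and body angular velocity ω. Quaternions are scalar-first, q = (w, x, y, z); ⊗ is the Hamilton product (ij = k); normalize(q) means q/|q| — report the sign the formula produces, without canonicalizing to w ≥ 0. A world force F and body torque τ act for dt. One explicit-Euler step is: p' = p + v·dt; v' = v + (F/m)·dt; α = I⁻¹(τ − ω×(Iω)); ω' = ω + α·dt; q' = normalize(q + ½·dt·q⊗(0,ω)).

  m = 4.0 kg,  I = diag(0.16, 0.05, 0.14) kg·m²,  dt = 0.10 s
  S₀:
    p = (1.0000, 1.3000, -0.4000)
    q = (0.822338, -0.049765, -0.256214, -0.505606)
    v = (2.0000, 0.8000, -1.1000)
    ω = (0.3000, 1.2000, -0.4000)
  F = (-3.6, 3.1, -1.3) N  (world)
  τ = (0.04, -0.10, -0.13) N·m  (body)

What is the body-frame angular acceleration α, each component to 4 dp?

α = (0.5200, -1.9520, -0.6457)

gyro term ω×Iω = (-0.0432, -0.0024, -0.0396)
angular accel α = (0.5200, -1.9520, -0.6457)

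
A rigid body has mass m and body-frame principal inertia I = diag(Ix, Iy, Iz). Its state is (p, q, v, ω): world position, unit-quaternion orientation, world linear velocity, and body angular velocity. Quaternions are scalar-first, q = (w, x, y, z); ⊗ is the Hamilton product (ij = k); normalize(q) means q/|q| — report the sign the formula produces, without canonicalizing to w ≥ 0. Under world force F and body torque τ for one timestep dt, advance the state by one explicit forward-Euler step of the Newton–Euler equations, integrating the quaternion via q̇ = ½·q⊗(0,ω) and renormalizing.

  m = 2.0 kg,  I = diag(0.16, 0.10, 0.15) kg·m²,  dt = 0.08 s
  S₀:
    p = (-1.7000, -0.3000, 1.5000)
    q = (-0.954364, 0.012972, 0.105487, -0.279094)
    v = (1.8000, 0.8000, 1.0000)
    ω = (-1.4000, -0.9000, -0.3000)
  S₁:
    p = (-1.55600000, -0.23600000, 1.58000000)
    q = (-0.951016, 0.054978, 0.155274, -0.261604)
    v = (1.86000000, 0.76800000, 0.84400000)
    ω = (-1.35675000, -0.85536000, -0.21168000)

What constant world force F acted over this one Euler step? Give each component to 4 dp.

F = (1.5000, -0.8000, -3.9000)

velocity change Δv = (0.06000000, -0.03200000, -0.15600000)
F = m·Δv/dt = (1.5000, -0.8000, -3.9000)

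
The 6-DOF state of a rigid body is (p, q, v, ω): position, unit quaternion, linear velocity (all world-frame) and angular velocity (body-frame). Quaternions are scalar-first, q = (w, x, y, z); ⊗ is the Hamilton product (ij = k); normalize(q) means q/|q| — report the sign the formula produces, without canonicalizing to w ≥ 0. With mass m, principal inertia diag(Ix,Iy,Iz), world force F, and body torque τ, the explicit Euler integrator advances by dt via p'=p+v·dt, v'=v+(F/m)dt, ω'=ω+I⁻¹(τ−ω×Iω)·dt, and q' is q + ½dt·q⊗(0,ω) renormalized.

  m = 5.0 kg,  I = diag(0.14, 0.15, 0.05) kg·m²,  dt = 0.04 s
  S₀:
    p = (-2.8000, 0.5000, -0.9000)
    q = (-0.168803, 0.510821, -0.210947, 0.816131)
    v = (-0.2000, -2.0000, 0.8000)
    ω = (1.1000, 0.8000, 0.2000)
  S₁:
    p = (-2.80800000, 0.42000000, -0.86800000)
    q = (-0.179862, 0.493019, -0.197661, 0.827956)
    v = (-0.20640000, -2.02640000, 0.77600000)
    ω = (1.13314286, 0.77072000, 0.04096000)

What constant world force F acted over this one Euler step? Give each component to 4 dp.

Δv = v₁−v₀ = (-0.00640000, -0.02640000, -0.02400000)
F = m·Δv/dt = (-0.8000, -3.3000, -3.0000)

F = (-0.8000, -3.3000, -3.0000)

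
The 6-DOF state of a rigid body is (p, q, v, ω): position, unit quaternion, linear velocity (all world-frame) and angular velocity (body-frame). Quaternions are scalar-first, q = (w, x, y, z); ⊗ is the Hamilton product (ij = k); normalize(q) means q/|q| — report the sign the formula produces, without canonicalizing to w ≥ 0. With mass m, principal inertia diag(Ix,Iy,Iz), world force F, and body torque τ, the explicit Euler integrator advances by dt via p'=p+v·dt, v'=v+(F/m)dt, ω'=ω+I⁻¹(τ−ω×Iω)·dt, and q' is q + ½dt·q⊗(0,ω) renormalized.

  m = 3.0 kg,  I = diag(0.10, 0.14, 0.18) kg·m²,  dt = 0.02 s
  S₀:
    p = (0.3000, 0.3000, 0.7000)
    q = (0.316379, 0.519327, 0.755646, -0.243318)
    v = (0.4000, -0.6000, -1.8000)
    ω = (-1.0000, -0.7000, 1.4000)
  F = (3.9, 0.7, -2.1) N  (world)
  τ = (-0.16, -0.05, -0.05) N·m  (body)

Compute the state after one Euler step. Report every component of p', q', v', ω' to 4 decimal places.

(τ − ω×Iω)/I = (-1.2080, -1.1571, -0.4333)
ω + α·dt = (-1.0242, -0.7231, 1.3913)
Hamilton product q⊗(0,ω) = (1.3889244, 0.5712028, -0.7052051, 0.8350477)
q' = normalize(q + ½dt·q⊗(0,ω)) = (0.3302, 0.5249, 0.7485, -0.2349)
a = (1.3000, 0.2333, -0.7000)
p + v·dt = (0.3080, 0.2880, 0.6640)
v' = v + a·dt = (0.4260, -0.5953, -1.8140)

p' = (0.3080, 0.2880, 0.6640)
q' = (0.3302, 0.5249, 0.7485, -0.2349)
v' = (0.4260, -0.5953, -1.8140)
ω' = (-1.0242, -0.7231, 1.3913)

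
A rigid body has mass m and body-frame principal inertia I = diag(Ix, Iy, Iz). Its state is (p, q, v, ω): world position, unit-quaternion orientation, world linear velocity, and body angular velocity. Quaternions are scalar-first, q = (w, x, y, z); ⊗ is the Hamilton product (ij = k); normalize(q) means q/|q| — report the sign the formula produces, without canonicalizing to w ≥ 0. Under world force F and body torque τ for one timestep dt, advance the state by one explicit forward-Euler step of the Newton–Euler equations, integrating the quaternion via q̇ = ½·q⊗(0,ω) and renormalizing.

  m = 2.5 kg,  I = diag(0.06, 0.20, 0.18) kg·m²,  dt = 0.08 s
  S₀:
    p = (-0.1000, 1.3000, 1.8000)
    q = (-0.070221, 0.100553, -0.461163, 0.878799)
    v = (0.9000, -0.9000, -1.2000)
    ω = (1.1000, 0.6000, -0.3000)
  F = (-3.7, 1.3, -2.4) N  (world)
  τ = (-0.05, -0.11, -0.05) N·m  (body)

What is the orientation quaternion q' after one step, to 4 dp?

Hamilton product q⊗(0,ω) = (0.4297292, -0.4661736, 0.9547122, 0.5886774)
q' = normalize(q + ½dt·q⊗(0,ω)) = (-0.0530, 0.0818, -0.4224, 0.9011)

q' = (-0.0530, 0.0818, -0.4224, 0.9011)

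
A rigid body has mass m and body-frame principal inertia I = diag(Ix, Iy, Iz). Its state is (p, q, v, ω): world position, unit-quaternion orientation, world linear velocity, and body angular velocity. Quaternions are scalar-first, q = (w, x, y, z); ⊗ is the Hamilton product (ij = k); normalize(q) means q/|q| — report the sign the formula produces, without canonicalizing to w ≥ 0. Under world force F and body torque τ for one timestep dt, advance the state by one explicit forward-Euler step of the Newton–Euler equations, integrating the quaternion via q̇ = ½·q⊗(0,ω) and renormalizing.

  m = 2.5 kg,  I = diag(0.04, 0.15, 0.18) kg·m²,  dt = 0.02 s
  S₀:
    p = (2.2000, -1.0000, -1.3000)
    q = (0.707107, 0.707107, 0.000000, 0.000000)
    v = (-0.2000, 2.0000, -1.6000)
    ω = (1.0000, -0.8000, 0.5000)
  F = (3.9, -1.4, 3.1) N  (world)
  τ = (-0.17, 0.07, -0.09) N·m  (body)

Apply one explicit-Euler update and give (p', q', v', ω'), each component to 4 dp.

precession coupling ω×(Iω) = (-0.0120, -0.0700, -0.0880)
(τ − ω×Iω)/I = (-3.9500, 0.9333, -0.0111)
ω + α·dt = (0.9210, -0.7813, 0.4998)
Hamilton product q⊗(0,ω) = (-0.7071070, 0.7071070, -0.9192391, -0.2121321)
q + ½dt·q⊗(0,ω), renormalized = (0.7000, 0.7141, -0.0092, -0.0021)
a = F/m = (1.5600, -0.5600, 1.2400)
new position p' = (2.1960, -0.9600, -1.3320)
v + (F/m)dt = (-0.1688, 1.9888, -1.5752)

p' = (2.1960, -0.9600, -1.3320)
q' = (0.7000, 0.7141, -0.0092, -0.0021)
v' = (-0.1688, 1.9888, -1.5752)
ω' = (0.9210, -0.7813, 0.4998)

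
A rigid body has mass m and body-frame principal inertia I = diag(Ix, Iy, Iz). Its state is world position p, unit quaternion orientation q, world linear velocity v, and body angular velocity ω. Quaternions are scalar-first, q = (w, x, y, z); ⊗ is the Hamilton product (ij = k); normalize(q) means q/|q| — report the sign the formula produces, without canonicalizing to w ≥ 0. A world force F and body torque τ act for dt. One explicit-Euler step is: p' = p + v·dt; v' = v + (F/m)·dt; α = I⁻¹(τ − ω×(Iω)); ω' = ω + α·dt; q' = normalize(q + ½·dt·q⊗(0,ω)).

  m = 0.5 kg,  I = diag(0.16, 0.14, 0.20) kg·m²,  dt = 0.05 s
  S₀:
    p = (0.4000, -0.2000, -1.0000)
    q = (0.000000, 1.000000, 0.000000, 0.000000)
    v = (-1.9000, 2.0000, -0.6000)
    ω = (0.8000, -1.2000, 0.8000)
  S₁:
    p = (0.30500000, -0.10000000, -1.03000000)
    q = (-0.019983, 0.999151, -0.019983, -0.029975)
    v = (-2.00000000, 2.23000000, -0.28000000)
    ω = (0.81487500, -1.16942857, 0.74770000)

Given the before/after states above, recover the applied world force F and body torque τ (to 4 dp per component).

Δv = v₁−v₀ = (-0.10000000, 0.23000000, 0.32000000)
m·(v₁−v₀)/dt = (-1.0000, 2.3000, 3.2000)
Δω = ω₁−ω₀ = (0.01487500, 0.03057143, -0.05230000)
applied torque τ = (-0.0100, 0.0600, -0.1900)

F = (-1.0000, 2.3000, 3.2000)
τ = (-0.0100, 0.0600, -0.1900)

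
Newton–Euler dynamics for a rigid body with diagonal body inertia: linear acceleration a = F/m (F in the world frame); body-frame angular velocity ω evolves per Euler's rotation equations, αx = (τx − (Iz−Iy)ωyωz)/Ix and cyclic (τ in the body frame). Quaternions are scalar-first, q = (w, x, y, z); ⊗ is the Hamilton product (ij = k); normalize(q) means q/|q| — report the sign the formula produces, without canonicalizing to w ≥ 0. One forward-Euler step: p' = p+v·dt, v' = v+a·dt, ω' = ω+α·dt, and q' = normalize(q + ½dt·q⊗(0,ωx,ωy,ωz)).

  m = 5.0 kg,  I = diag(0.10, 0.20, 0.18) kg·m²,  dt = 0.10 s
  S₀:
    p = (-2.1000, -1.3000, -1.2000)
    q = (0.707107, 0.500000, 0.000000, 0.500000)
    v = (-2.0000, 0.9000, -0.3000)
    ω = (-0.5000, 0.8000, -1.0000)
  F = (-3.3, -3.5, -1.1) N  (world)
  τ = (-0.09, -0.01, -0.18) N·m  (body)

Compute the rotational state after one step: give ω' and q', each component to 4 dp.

ω' = (-0.6060, 0.8150, -1.0778)
q' = (0.7429, 0.4612, 0.0407, 0.4835)

gyro term ω×Iω = (0.0160, -0.0400, -0.0400)
α = I⁻¹(τ − ω×Iω) = (-1.0600, 0.1500, -0.7778)
new body rate ω' = (-0.6060, 0.8150, -1.0778)
Hamilton product q⊗(0,ω) = (0.7500000, -0.7535535, 0.8156856, -0.3071070)
updated quaternion q' = (0.7429, 0.4612, 0.0407, 0.4835)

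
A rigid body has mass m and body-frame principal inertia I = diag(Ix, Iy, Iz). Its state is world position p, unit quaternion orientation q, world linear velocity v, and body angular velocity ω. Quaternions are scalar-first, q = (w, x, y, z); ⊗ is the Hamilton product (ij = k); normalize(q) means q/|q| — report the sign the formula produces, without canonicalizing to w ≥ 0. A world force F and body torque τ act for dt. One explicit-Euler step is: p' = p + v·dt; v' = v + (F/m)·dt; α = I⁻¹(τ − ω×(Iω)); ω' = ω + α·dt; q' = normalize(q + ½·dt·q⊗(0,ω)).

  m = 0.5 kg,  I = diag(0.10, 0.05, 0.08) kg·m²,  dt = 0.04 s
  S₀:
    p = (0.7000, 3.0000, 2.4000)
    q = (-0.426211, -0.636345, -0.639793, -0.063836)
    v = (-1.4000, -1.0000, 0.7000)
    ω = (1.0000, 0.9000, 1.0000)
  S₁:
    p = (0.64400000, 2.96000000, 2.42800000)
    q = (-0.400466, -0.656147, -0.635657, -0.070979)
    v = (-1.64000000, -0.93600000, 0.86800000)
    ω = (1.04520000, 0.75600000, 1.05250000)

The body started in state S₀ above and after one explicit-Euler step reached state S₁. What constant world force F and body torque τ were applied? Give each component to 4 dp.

F = (-3.0000, 0.8000, 2.1000)
τ = (0.1400, -0.1600, 0.0600)

Δv = v₁−v₀ = (-0.24000000, 0.06400000, 0.16800000)
applied force F = (-3.0000, 0.8000, 2.1000)
ω₁ − ω₀ = (0.04520000, -0.14400000, 0.05250000)
precession coupling = (0.0270, 0.0200, -0.0450)
τ = I·(Δω/dt) + ω₀×(Iω₀) = (0.1400, -0.1600, 0.0600)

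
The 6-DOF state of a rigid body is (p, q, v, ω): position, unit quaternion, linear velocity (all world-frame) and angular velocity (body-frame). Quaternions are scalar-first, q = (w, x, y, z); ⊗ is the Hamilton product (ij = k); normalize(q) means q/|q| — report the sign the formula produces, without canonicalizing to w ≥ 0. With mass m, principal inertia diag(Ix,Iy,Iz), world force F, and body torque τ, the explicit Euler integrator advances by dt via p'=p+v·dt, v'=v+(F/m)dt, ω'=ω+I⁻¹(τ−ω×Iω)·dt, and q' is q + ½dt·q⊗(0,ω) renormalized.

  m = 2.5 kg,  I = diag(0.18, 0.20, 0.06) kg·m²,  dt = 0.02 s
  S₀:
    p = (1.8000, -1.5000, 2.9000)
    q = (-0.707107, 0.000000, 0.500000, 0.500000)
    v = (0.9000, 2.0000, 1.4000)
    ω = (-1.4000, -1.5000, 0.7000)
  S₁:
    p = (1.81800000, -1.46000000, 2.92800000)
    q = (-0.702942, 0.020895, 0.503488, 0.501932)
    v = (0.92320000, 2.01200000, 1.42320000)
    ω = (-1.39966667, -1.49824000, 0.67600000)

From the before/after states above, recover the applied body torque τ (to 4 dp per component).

τ = (0.1500, -0.1000, -0.0300)

rate change Δω = (0.00033333, 0.00176000, -0.02400000)
I·α + gyro = (0.1500, -0.1000, -0.0300)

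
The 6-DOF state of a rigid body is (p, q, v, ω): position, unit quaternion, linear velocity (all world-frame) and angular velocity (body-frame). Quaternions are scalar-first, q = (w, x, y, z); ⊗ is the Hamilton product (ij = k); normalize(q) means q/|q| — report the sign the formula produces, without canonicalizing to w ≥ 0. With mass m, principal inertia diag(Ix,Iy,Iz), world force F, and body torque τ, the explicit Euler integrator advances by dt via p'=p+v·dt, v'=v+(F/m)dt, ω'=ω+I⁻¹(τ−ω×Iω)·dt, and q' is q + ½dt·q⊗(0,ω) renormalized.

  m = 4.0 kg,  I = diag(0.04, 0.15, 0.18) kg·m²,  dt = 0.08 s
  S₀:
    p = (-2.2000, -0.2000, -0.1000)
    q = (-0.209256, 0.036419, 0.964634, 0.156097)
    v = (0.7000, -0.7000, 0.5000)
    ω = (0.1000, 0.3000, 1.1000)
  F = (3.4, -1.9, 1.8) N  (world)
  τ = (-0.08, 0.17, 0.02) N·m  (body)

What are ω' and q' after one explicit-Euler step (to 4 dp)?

ω' = (-0.0798, 0.3989, 1.1074)
q' = (-0.2276, 0.0761, 0.9601, 0.1433)

gyro term ω×Iω = (0.0099, -0.0154, 0.0033)
angular accel α = (-2.2475, 1.2360, 0.0928)
ω' = ω + α·dt = (-0.0798, 0.3989, 1.1074)
Hamilton product q⊗(0,ω) = (-0.4647388, 0.9933427, -0.0872280, -0.3157193)
q' = normalize(q + ½dt·q⊗(0,ω)) = (-0.2276, 0.0761, 0.9601, 0.1433)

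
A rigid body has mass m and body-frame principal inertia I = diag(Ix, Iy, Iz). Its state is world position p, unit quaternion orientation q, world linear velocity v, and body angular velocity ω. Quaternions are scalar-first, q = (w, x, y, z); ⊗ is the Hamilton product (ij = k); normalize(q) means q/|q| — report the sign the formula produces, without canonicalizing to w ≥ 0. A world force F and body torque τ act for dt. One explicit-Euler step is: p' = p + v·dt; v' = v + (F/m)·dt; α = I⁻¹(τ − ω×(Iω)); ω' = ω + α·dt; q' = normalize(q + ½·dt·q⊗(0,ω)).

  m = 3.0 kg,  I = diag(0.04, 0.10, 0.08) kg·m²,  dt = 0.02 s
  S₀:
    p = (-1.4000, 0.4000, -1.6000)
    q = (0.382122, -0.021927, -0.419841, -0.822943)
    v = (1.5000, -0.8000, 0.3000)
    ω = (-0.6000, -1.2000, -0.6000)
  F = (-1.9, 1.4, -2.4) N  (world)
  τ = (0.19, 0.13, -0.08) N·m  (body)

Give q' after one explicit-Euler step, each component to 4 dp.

q' = (0.3720, -0.0316, -0.4196, -0.8274)

2q̇ = q⊗(0,ω) = (-1.0107312, -0.9649002, 0.0220632, -0.4548654)
q + ½dt·q⊗(0,ω), renormalized = (0.3720, -0.0316, -0.4196, -0.8274)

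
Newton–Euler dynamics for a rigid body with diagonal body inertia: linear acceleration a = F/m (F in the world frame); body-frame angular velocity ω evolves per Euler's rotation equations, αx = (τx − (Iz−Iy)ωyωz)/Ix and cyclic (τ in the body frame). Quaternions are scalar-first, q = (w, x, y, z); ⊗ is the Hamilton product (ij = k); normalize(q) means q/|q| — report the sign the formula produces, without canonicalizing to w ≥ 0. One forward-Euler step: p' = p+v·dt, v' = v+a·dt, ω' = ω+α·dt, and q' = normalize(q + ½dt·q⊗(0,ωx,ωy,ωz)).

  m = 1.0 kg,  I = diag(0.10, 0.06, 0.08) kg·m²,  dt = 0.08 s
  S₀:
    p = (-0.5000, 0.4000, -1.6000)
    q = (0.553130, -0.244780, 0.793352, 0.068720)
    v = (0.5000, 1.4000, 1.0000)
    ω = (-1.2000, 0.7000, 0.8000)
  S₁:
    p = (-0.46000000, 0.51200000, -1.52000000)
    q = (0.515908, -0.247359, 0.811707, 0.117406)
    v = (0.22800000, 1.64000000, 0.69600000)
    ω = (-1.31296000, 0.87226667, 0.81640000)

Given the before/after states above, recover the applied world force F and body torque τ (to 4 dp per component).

ω₁ − ω₀ = (-0.11296000, 0.17226667, 0.01640000)
ω₀×(Iω₀) = (0.0112, -0.0192, 0.0336)
τ = I·(Δω/dt) + ω₀×(Iω₀) = (-0.1300, 0.1100, 0.0500)
v₁ − v₀ = (-0.27200000, 0.24000000, -0.30400000)
F = m·Δv/dt = (-3.4000, 3.0000, -3.8000)

F = (-3.4000, 3.0000, -3.8000)
τ = (-0.1300, 0.1100, 0.0500)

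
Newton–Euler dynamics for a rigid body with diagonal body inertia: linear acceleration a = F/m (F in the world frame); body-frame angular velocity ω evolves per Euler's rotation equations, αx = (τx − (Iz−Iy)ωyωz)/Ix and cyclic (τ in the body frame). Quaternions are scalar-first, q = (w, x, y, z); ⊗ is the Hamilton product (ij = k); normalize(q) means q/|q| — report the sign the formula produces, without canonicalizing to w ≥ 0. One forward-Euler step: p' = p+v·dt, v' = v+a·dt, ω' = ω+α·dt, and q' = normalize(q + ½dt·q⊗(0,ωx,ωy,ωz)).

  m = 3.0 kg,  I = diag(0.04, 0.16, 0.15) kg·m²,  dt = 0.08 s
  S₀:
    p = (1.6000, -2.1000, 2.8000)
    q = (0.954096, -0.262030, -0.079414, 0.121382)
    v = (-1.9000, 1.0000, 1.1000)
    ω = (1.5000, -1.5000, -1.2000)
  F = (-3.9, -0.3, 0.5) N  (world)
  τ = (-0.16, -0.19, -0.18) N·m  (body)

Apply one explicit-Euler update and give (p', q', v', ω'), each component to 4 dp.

linear accel F/m = (-1.3000, -0.1000, 0.1667)
p + v·dt = (1.4480, -2.0200, 2.8880)
v' = v + a·dt = (-2.0040, 0.9920, 1.1133)
α = I⁻¹(τ − ω×Iω) = (-3.5500, -2.4250, 0.6000)
ω' = ω + α·dt = (1.2160, -1.6940, -1.1520)
Hamilton product q⊗(0,ω) = (0.4195824, 1.7085138, -1.5635070, -0.6327492)
q + ½dt·q⊗(0,ω), renormalized = (0.9663, -0.1928, -0.1413, 0.0956)

p' = (1.4480, -2.0200, 2.8880)
q' = (0.9663, -0.1928, -0.1413, 0.0956)
v' = (-2.0040, 0.9920, 1.1133)
ω' = (1.2160, -1.6940, -1.1520)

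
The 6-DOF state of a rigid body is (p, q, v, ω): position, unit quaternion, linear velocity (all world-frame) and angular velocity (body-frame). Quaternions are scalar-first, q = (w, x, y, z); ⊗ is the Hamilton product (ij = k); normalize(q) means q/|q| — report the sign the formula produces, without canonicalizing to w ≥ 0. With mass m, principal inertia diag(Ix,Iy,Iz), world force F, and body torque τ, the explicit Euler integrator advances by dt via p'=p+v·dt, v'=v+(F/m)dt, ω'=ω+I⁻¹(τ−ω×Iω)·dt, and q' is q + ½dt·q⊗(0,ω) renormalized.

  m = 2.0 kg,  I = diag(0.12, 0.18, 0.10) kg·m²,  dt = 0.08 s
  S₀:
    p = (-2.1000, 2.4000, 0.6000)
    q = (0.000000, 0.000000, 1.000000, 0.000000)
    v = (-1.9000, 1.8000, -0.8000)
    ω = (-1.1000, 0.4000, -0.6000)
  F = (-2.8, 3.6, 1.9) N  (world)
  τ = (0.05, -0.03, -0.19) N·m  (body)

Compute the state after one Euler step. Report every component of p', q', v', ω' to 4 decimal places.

p' = (-2.2520, 2.5440, 0.5360)
q' = (-0.0160, -0.0240, 0.9986, 0.0439)
v' = (-2.0120, 1.9440, -0.7240)
ω' = (-1.0795, 0.3808, -0.7309)

ω×(Iω) gyroscopic = (0.0192, 0.0132, -0.0264)
angular accel α = (0.2567, -0.2400, -1.6360)
new body rate ω' = (-1.0795, 0.3808, -0.7309)
Hamilton product q⊗(0,ω) = (-0.4000000, -0.6000000, 0.0000000, 1.1000000)
q' = normalize(q + ½dt·q⊗(0,ω)) = (-0.0160, -0.0240, 0.9986, 0.0439)
a = (-1.4000, 1.8000, 0.9500)
new position p' = (-2.2520, 2.5440, 0.5360)
v' = v + a·dt = (-2.0120, 1.9440, -0.7240)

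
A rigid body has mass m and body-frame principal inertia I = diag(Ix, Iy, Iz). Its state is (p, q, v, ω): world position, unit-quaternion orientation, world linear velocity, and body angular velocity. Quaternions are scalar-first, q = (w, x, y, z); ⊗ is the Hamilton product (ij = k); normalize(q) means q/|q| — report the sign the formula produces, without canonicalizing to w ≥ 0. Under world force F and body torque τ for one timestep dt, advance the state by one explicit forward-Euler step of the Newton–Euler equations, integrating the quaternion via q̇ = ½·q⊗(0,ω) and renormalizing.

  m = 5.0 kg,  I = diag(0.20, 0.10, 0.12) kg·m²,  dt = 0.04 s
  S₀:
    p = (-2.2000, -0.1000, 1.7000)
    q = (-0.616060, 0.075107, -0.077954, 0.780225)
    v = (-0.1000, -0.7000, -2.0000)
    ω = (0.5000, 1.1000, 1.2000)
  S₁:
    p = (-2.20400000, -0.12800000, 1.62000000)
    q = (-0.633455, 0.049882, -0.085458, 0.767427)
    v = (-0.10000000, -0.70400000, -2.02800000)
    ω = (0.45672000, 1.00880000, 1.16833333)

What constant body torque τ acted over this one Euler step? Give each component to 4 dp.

τ = (-0.1900, -0.1800, -0.1500)

Δω = ω₁−ω₀ = (-0.04328000, -0.09120000, -0.03166667)
precession coupling = (0.0264, 0.0480, -0.0550)
τ = I·(Δω/dt) + ω₀×(Iω₀) = (-0.1900, -0.1800, -0.1500)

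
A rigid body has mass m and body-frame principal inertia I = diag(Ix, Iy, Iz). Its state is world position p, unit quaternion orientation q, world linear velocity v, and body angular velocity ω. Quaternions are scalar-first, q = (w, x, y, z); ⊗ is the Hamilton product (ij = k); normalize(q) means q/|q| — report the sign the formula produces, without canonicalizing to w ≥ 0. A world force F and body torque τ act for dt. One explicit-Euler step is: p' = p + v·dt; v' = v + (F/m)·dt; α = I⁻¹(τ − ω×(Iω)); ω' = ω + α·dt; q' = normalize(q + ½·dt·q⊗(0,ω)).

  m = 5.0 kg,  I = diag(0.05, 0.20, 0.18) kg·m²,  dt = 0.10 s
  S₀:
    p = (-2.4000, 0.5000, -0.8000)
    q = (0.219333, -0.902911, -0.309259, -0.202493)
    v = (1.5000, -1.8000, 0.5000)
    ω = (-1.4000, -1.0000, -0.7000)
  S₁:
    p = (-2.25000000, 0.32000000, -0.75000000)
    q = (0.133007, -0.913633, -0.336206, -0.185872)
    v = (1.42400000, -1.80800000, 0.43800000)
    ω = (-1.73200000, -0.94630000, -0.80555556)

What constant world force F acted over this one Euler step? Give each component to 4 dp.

Δv = v₁−v₀ = (-0.07600000, -0.00800000, -0.06200000)
F = m·Δv/dt = (-3.8000, -0.4000, -3.1000)

F = (-3.8000, -0.4000, -3.1000)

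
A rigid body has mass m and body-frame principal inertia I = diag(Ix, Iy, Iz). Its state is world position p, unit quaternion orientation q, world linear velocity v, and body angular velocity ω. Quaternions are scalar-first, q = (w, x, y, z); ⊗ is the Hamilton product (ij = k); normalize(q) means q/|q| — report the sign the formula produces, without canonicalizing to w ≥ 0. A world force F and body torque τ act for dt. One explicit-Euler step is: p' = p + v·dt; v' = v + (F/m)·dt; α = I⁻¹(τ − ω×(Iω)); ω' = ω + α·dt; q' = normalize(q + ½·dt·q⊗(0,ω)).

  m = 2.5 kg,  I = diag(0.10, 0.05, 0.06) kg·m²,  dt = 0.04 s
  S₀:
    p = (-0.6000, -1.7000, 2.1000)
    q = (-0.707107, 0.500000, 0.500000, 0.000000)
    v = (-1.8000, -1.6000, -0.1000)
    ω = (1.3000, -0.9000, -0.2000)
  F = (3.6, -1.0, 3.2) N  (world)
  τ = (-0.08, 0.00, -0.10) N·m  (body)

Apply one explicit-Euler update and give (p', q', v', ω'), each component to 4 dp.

a = F/m = (1.4400, -0.4000, 1.2800)
p + v·dt = (-0.6720, -1.7640, 2.0960)
v + (F/m)dt = (-1.7424, -1.6160, -0.0488)
precession coupling ω×(Iω) = (0.0018, -0.0104, 0.0585)
(τ − ω×Iω)/I = (-0.8180, 0.2080, -2.6417)
new body rate ω' = (1.2673, -0.8917, -0.3057)
Hamilton product q⊗(0,ω) = (-0.2000000, -1.0192391, 0.7363963, -0.9585786)
q' = normalize(q + ½dt·q⊗(0,ω)) = (-0.7107, 0.4794, 0.5145, -0.0192)

p' = (-0.6720, -1.7640, 2.0960)
q' = (-0.7107, 0.4794, 0.5145, -0.0192)
v' = (-1.7424, -1.6160, -0.0488)
ω' = (1.2673, -0.8917, -0.3057)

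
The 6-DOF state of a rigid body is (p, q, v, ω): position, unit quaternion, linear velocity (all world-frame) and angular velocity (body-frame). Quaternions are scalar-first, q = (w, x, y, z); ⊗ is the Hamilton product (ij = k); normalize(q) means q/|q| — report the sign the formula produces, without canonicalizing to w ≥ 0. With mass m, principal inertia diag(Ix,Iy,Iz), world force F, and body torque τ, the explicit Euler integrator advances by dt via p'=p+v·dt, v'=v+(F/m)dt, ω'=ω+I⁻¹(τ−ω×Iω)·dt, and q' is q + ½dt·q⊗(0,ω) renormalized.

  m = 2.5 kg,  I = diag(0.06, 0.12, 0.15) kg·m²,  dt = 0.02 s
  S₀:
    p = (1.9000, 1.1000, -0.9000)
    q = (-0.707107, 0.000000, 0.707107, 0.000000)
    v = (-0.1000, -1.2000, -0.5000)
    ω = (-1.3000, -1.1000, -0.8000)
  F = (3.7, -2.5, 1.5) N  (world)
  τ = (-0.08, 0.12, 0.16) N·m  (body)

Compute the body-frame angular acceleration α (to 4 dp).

ω×(Iω) gyroscopic = (0.0264, -0.0936, 0.0858)
(τ − ω×Iω)/I = (-1.7733, 1.7800, 0.4947)

α = (-1.7733, 1.7800, 0.4947)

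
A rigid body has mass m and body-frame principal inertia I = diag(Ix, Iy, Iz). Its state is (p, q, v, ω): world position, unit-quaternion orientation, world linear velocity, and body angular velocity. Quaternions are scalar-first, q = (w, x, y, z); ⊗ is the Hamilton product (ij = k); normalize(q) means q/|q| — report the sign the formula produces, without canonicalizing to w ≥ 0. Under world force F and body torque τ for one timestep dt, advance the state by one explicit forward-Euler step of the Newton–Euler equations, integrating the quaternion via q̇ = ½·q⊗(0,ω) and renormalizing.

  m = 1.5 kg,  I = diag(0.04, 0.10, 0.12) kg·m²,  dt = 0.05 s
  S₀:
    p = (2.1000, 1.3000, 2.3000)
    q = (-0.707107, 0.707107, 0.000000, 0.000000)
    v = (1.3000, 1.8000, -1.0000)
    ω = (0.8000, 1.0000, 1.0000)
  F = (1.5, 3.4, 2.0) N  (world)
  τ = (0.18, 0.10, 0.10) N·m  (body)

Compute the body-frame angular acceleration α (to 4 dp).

gyro term ω×Iω = (0.0200, -0.0640, 0.0480)
α = I⁻¹(τ − ω×Iω) = (4.0000, 1.6400, 0.4333)

α = (4.0000, 1.6400, 0.4333)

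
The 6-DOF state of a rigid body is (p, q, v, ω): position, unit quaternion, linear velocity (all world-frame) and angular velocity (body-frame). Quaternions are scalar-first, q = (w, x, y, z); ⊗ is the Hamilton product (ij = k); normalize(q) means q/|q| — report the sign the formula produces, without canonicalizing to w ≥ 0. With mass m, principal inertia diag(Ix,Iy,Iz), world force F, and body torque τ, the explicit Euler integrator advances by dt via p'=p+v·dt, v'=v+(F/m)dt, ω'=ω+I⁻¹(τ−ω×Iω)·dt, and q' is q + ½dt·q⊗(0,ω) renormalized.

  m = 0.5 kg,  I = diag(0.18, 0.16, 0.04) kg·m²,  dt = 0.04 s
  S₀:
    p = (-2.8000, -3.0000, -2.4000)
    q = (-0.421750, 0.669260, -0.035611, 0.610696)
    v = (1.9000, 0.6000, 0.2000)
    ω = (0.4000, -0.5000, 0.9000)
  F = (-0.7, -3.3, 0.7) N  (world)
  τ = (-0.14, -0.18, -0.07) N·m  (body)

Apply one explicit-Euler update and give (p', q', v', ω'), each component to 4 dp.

ω×(Iω) gyroscopic = (0.0540, 0.0504, 0.0040)
α = I⁻¹(τ − ω×Iω) = (-1.0778, -1.4400, -1.8500)
ω' = ω + α·dt = (0.3569, -0.5576, 0.8260)
2q̇ = q⊗(0,ω) = (-0.8351359, 0.1045981, -0.1471806, -0.6999606)
updated quaternion q' = (-0.4383, 0.6712, -0.0385, 0.5966)
a = (-1.4000, -6.6000, 1.4000)
new position p' = (-2.7240, -2.9760, -2.3920)
v' = v + a·dt = (1.8440, 0.3360, 0.2560)

p' = (-2.7240, -2.9760, -2.3920)
q' = (-0.4383, 0.6712, -0.0385, 0.5966)
v' = (1.8440, 0.3360, 0.2560)
ω' = (0.3569, -0.5576, 0.8260)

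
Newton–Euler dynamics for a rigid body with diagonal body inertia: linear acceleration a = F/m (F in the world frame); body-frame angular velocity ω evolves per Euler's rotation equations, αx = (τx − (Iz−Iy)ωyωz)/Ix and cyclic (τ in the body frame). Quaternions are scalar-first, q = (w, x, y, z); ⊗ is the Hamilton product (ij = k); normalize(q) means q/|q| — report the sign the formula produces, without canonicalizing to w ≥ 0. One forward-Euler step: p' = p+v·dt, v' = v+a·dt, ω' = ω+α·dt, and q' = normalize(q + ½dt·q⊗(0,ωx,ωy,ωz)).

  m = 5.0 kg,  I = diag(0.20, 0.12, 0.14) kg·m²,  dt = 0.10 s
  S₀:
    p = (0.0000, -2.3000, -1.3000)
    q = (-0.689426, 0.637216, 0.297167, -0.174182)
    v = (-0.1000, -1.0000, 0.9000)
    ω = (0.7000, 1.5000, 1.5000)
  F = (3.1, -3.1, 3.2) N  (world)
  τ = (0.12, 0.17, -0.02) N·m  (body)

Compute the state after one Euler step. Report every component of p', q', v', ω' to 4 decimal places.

(τ − ω×Iω)/I = (0.3750, 0.8917, 0.4571)
ω + α·dt = (0.7375, 1.5892, 1.5457)
2q̇ = q⊗(0,ω) = (-0.6305287, 0.2244253, -2.1118904, -0.2863319)
updated quaternion q' = (-0.7165, 0.6444, 0.1904, -0.1873)
linear accel F/m = (0.6200, -0.6200, 0.6400)
p + v·dt = (-0.0100, -2.4000, -1.2100)
v + (F/m)dt = (-0.0380, -1.0620, 0.9640)

p' = (-0.0100, -2.4000, -1.2100)
q' = (-0.7165, 0.6444, 0.1904, -0.1873)
v' = (-0.0380, -1.0620, 0.9640)
ω' = (0.7375, 1.5892, 1.5457)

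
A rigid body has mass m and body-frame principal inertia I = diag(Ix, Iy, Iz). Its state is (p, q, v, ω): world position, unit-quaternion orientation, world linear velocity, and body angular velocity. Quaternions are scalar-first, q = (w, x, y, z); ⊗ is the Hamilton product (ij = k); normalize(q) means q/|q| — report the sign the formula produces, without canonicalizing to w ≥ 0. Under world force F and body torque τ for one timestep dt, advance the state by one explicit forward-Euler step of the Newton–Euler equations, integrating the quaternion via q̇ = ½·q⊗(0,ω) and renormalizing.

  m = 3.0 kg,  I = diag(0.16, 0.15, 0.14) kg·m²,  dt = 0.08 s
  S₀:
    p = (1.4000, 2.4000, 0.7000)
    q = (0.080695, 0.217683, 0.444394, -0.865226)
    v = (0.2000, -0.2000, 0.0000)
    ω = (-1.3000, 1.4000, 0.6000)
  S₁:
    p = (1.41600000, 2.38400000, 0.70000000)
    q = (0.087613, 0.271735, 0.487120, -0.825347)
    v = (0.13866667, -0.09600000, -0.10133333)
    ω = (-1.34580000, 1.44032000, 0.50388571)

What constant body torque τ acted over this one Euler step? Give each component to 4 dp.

ω₁ − ω₀ = (-0.04580000, 0.04032000, -0.09611429)
precession coupling = (-0.0084, -0.0156, 0.0182)
I·α + gyro = (-0.1000, 0.0600, -0.1500)

τ = (-0.1000, 0.0600, -0.1500)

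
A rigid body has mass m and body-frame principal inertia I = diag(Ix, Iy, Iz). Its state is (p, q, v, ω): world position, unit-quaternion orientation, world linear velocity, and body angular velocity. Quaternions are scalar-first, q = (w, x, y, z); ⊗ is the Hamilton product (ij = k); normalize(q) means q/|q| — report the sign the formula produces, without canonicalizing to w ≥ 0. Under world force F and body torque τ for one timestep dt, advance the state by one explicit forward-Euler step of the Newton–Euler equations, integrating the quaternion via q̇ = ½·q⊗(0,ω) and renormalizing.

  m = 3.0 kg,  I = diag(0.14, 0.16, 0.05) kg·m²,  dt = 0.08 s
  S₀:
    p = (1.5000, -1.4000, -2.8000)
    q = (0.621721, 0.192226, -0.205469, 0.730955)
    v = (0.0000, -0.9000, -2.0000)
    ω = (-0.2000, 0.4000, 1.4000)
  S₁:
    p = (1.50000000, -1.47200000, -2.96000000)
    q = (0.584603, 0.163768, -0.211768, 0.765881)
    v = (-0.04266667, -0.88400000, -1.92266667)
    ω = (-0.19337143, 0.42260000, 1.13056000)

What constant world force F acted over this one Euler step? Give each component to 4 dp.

velocity change Δv = (-0.04266667, 0.01600000, 0.07733333)
F = m·Δv/dt = (-1.6000, 0.6000, 2.9000)

F = (-1.6000, 0.6000, 2.9000)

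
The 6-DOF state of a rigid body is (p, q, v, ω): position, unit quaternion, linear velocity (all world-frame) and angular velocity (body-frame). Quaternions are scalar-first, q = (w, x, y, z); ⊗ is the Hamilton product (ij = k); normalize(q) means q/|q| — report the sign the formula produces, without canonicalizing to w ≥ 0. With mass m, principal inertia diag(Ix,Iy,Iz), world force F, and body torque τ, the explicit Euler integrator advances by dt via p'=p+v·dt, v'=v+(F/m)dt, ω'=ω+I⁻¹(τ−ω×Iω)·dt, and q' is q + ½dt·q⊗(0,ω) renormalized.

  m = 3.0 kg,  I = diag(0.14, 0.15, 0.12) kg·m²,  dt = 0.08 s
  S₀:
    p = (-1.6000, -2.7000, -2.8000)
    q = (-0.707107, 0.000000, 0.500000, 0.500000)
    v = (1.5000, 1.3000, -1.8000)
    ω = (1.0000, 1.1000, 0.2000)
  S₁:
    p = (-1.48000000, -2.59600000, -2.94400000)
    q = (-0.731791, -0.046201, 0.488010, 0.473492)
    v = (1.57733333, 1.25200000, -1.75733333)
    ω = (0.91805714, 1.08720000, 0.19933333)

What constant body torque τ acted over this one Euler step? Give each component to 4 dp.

τ = (-0.1500, -0.0200, 0.0100)

ω₁ − ω₀ = (-0.08194286, -0.01280000, -0.00066667)
ω₀×(Iω₀) = (-0.0066, 0.0040, 0.0110)
I·α + gyro = (-0.1500, -0.0200, 0.0100)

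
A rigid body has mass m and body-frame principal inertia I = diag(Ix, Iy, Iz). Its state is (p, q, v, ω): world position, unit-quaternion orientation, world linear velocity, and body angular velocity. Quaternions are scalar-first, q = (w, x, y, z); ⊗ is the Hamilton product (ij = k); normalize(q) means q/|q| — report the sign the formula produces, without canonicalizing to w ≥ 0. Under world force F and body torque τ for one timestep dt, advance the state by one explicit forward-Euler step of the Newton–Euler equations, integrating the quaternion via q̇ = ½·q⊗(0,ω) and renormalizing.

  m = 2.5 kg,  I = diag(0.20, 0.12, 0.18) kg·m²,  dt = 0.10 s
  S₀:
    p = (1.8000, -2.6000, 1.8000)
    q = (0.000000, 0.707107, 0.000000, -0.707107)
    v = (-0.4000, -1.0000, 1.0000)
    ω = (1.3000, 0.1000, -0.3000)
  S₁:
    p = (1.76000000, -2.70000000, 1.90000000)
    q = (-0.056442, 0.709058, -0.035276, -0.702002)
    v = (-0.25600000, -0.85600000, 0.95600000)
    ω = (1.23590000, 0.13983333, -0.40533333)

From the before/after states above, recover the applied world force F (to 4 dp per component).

Δv = v₁−v₀ = (0.14400000, 0.14400000, -0.04400000)
m·(v₁−v₀)/dt = (3.6000, 3.6000, -1.1000)

F = (3.6000, 3.6000, -1.1000)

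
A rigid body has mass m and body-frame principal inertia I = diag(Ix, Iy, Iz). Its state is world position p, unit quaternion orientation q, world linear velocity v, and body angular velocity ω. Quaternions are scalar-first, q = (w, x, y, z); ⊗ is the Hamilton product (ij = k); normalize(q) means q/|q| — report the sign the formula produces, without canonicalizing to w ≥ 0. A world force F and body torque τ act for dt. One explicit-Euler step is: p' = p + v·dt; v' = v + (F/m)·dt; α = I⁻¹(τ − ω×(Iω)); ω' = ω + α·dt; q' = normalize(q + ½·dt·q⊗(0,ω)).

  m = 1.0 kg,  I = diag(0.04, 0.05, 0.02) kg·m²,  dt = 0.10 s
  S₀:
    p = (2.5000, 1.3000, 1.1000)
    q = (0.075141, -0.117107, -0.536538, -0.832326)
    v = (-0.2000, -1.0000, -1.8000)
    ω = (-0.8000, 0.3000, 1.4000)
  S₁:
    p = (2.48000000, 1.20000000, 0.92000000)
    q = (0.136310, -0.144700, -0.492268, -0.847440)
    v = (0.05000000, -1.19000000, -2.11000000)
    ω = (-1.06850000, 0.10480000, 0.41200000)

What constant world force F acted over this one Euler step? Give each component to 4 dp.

F = (2.5000, -1.9000, -3.1000)

velocity change Δv = (0.25000000, -0.19000000, -0.31000000)
F = m·Δv/dt = (2.5000, -1.9000, -3.1000)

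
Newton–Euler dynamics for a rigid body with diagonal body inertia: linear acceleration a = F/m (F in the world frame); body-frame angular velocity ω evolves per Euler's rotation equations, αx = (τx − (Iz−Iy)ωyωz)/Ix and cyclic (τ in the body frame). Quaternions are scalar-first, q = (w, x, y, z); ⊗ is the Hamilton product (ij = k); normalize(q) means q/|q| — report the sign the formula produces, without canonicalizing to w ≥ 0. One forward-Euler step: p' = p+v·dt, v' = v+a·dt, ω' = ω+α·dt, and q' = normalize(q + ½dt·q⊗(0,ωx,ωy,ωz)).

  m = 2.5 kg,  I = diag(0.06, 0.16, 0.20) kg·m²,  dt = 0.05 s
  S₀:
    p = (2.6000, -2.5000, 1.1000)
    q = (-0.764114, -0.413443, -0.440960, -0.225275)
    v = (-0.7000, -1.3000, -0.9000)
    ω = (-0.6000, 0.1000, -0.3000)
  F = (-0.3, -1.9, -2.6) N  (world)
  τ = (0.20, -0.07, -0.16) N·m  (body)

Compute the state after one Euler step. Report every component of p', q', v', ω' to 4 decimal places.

p' = (2.5650, -2.5650, 1.0550)
q' = (-0.7708, -0.3981, -0.4425, -0.2272)
v' = (-0.7060, -1.3380, -0.9520)
ω' = (-0.4323, 0.0860, -0.3385)

(τ − ω×Iω)/I = (3.3533, -0.2800, -0.7700)
ω' = ω + α·dt = (-0.4323, 0.0860, -0.3385)
Hamilton product q⊗(0,ω) = (-0.2715523, 0.6132839, -0.0652793, -0.0766861)
q' = normalize(q + ½dt·q⊗(0,ω)) = (-0.7708, -0.3981, -0.4425, -0.2272)
p + v·dt = (2.5650, -2.5650, 1.0550)
v + (F/m)dt = (-0.7060, -1.3380, -0.9520)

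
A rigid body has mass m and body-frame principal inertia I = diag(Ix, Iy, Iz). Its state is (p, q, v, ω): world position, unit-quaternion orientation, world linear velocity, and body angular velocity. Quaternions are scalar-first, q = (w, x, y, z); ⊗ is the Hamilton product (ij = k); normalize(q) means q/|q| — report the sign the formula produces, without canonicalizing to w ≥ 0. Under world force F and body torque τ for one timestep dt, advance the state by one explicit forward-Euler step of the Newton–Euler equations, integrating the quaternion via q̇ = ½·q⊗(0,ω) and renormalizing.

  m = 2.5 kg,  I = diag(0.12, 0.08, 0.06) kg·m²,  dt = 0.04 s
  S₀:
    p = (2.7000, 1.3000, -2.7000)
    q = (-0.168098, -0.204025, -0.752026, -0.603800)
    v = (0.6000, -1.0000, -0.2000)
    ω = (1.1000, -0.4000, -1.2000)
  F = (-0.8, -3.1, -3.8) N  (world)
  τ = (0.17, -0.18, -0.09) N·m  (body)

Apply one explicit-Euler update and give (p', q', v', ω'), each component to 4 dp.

a = F/m = (-0.3200, -1.2400, -1.5200)
p + v·dt = (2.7240, 1.2600, -2.7080)
v' = v + a·dt = (0.5872, -1.0496, -0.2608)
gyro term ω×Iω = (-0.0096, -0.0792, 0.0176)
(τ − ω×Iω)/I = (1.4967, -1.2600, -1.7933)
new body rate ω' = (1.1599, -0.4504, -1.2717)
q⊗(0,ω) = (-0.8009429, 0.4760034, -0.8417708, 1.1105562)
q' = normalize(q + ½dt·q⊗(0,ω)) = (-0.1840, -0.1944, -0.7684, -0.5813)

p' = (2.7240, 1.2600, -2.7080)
q' = (-0.1840, -0.1944, -0.7684, -0.5813)
v' = (0.5872, -1.0496, -0.2608)
ω' = (1.1599, -0.4504, -1.2717)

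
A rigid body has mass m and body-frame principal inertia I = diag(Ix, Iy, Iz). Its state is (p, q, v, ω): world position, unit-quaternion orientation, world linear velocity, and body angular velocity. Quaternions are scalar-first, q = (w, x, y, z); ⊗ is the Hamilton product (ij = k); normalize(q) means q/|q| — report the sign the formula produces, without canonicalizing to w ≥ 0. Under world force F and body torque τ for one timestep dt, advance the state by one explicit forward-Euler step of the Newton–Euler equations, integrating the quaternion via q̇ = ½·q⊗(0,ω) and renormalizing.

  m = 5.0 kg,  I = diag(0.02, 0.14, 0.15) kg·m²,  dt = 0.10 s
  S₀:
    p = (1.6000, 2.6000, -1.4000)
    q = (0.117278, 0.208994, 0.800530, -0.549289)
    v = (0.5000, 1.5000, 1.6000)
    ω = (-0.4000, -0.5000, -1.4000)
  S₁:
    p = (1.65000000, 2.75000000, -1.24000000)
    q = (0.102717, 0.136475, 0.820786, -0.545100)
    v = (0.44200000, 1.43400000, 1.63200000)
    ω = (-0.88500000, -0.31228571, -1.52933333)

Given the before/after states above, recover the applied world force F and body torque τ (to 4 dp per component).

rate change Δω = (-0.48500000, 0.18771429, -0.12933333)
applied torque τ = (-0.0900, 0.1900, -0.1700)
v₁ − v₀ = (-0.05800000, -0.06600000, 0.03200000)
F = m·Δv/dt = (-2.9000, -3.3000, 1.6000)

F = (-2.9000, -3.3000, 1.6000)
τ = (-0.0900, 0.1900, -0.1700)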